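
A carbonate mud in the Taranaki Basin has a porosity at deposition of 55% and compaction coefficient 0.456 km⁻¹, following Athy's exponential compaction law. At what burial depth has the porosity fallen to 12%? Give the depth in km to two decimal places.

Invert Athy's law: z = ln(n₀/n) / k
z = ln(0.55/0.12) / 0.456 = ln(4.583) / 0.456 = 1.5224 / 0.456 = 3.339 km

3.34 km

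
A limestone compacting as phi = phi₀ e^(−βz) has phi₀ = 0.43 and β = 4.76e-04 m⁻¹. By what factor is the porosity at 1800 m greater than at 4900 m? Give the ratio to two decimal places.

Working in km (1 km = 1000 m; β in km⁻¹ = β in m⁻¹ × 1000):
phi(z₁)/phi(z₂) = e^(−β·z₁)/e^(−β·z₂) = e^{β(z₂−z₁)}
= exp(0.476 × 3.1) = exp(1.476) = 4.3737

4.37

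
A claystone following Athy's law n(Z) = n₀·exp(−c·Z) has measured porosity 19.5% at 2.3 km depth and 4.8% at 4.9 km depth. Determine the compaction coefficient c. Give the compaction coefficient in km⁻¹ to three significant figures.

Athy: n(Z) = n₀ e^(−cZ) ⇒ n₁/n₂ = e^{c(Z₂−Z₁)} ⇒ c = ln(n₁/n₂)/(Z₂−Z₁)
c = ln(0.195/0.048) / (4.9 − 2.3) = ln(4.062) / 2.6 = 1.4018 / 2.6 = 0.5392 km⁻¹

0.539 km⁻¹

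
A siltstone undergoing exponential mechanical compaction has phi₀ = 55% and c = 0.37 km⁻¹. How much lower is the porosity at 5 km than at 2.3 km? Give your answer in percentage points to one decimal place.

phi(2.3) = 0.55·e^(−0.37×2.3) = 0.2348
phi(5) = 0.55·e^(−0.37×5) = 0.0865
Δphi = 0.2348 − 0.0865 = 0.1484

14.8 percentage points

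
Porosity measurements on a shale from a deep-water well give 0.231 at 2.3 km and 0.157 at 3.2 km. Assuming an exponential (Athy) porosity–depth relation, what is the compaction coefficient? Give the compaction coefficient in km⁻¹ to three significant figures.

0.429 km⁻¹

Athy: φ(Z) = φ₀ e^(−cZ) ⇒ φ₁/φ₂ = e^{c(Z₂−Z₁)} ⇒ c = ln(φ₁/φ₂)/(Z₂−Z₁)
c = ln(0.231/0.157) / (3.2 − 2.3) = ln(1.471) / 0.9 = 0.3862 / 0.9 = 0.4291 km⁻¹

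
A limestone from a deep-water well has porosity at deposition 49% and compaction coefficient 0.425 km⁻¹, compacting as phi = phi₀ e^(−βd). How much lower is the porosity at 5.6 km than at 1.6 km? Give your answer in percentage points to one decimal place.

20.3 percentage points

phi(1.6) = 0.49·e^(−0.425×1.6) = 0.2482
phi(5.6) = 0.49·e^(−0.425×5.6) = 0.0453
Δphi = 0.2482 − 0.0453 = 0.2029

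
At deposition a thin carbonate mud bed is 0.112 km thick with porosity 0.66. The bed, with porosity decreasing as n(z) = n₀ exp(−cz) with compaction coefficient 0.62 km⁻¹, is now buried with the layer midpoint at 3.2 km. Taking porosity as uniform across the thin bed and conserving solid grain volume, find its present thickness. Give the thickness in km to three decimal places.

Porosity at 3.2 km: n = 0.66·exp(−0.62×3.2) = 0.0908
Solid-volume conservation: h(1−n) = h₀(1−n₀) ⇒ h = h₀·(1−n₀)/(1−n)
h = 0.112 × (1 − 0.66)/(1 − 0.0908) = 0.112 × 0.3739 = 0.0419 km

0.042 km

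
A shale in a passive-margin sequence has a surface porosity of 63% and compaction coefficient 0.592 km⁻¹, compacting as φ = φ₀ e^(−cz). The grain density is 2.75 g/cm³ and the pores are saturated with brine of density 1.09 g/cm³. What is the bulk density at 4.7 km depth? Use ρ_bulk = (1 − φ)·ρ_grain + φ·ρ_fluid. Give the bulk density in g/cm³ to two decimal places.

Porosity at depth: φ = 0.63·exp(−0.592×4.7) = 0.63×0.0619 = 0.0390
Bulk density: ρ_b = (1−φ)ρ_g + φ·ρ_f = 0.9610×2.75 + 0.0390×1.09
       = 2.643 + 0.042 = 2.685 g/cm³

2.69 g/cm³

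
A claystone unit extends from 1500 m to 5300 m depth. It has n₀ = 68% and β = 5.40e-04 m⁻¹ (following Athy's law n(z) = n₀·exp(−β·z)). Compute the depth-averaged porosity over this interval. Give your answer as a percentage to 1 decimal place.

Working in km (1 km = 1000 m; β in km⁻¹ = β in m⁻¹ × 1000):
⟨n⟩ = (1/(z₂−z₁)) ∫ n₀ e^(−βz) dz = n₀·(e^(−β·z₁) − e^(−β·z₂)) / (β·(z₂−z₁))
e^(−0.54×1.5) = 0.4449; e^(−0.54×5.3) = 0.0572
⟨n⟩ = 0.68 × (0.4449 − 0.0572) / (0.54 × 3.8) = 0.68 × 0.1889 = 0.1285

12.8%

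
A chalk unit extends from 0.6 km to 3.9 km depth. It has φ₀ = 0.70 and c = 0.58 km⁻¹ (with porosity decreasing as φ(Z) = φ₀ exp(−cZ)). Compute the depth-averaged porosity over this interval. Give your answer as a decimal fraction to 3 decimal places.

0.220

⟨φ⟩ = (1/(Z₂−Z₁)) ∫ φ₀ e^(−cZ) dZ = φ₀·(e^(−c·Z₁) − e^(−c·Z₂)) / (c·(Z₂−Z₁))
e^(−0.58×0.6) = 0.7061; e^(−0.58×3.9) = 0.1041
⟨φ⟩ = 0.7 × (0.7061 − 0.1041) / (0.58 × 3.3) = 0.7 × 0.3145 = 0.2202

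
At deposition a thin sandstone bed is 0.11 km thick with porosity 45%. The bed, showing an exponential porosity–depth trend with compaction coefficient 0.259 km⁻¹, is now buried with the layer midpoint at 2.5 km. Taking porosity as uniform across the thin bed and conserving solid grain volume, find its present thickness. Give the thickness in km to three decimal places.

0.079 km

Porosity at 2.5 km: phi = 0.45·exp(−0.259×2.5) = 0.2355
Solid-volume conservation: h(1−phi) = h₀(1−phi₀) ⇒ h = h₀·(1−phi₀)/(1−phi)
h = 0.11 × (1 − 0.45)/(1 − 0.2355) = 0.11 × 0.7194 = 0.0791 km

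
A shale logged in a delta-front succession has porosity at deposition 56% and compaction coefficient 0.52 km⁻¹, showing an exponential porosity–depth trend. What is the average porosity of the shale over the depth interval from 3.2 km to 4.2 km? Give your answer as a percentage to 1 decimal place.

8.3%

⟨n⟩ = (1/(Z₂−Z₁)) ∫ n₀ e^(−kZ) dZ = n₀·(e^(−k·Z₁) − e^(−k·Z₂)) / (k·(Z₂−Z₁))
e^(−0.52×3.2) = 0.1894; e^(−0.52×4.2) = 0.1126
⟨n⟩ = 0.56 × (0.1894 − 0.1126) / (0.52 × 1) = 0.56 × 0.1477 = 0.0827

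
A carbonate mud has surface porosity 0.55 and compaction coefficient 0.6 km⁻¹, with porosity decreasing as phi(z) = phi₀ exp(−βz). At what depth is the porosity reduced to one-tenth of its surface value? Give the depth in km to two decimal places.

phi/phi₀ = 1/10 ⇒ exp(−β·z) = 1/10 ⇒ z = ln(10) / β
z = 2.3026 / 0.6 = 3.838 km

3.84 km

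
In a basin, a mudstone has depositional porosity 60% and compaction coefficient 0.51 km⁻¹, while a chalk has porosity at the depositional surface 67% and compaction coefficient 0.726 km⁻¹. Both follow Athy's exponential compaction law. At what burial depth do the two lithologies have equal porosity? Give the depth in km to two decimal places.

0.51 km

Set phi₀ₐ e^(−cₐd) = phi₀ᵦ e^(−cᵦd) ⇒ ln(phi₀ₐ/phi₀ᵦ) = (cₐ − cᵦ)·d
d = ln(0.6/0.67) / (0.51 − 0.726) = -0.1103 / -0.216 = 0.511 km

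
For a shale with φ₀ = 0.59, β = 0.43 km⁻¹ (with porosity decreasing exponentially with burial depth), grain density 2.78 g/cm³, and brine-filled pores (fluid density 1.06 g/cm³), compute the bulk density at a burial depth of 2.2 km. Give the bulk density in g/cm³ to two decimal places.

Porosity at depth: φ = 0.59·exp(−0.43×2.2) = 0.59×0.3883 = 0.2291
Bulk density: ρ_b = (1−φ)ρ_g + φ·ρ_f = 0.7709×2.78 + 0.2291×1.06
       = 2.143 + 0.243 = 2.386 g/cm³

2.39 g/cm³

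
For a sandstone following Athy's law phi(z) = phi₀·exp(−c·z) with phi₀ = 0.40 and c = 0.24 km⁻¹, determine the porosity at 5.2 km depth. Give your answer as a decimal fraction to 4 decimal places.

phi = phi₀·exp(−c·z) = 0.4 × exp(−0.24 × 5.2) = 0.4 × exp(−1.248)
  = 0.4 × 0.2871 = 0.1148

0.1148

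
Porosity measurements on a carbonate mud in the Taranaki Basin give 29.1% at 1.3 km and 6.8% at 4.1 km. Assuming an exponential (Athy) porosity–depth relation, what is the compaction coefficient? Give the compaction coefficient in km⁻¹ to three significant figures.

0.519 km⁻¹

Athy: phi(d) = phi₀ e^(−βd) ⇒ phi₁/phi₂ = e^{β(d₂−d₁)} ⇒ β = ln(phi₁/phi₂)/(d₂−d₁)
β = ln(0.291/0.068) / (4.1 − 1.3) = ln(4.279) / 2.8 = 1.4538 / 2.8 = 0.5192 km⁻¹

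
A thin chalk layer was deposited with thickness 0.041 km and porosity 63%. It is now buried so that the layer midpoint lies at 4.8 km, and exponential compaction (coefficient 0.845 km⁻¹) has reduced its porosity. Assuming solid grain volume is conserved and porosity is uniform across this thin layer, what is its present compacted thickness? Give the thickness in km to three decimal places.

0.015 km

Porosity at 4.8 km: n = 0.63·exp(−0.845×4.8) = 0.0109
Solid-volume conservation: h(1−n) = h₀(1−n₀) ⇒ h = h₀·(1−n₀)/(1−n)
h = 0.041 × (1 − 0.63)/(1 − 0.0109) = 0.041 × 0.3741 = 0.0153 km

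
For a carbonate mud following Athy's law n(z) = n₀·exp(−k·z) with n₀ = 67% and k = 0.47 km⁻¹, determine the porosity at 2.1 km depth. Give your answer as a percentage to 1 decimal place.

n = n₀·exp(−k·z) = 0.67 × exp(−0.47 × 2.1) = 0.67 × exp(−0.987)
  = 0.67 × 0.3727 = 0.2497

25.0%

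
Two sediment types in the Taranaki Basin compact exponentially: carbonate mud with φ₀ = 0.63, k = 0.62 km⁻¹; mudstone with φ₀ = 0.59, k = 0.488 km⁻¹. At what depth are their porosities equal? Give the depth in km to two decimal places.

Set φ₀ₐ e^(−kₐd) = φ₀ᵦ e^(−kᵦd) ⇒ ln(φ₀ₐ/φ₀ᵦ) = (kₐ − kᵦ)·d
d = ln(0.63/0.59) / (0.62 − 0.488) = 0.0656 / 0.132 = 0.497 km

0.50 km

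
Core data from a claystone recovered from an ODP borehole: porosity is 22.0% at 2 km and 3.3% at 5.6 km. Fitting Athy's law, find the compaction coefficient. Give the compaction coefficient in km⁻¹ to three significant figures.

0.527 km⁻¹

Athy: φ(z) = φ₀ e^(−βz) ⇒ φ₁/φ₂ = e^{β(z₂−z₁)} ⇒ β = ln(φ₁/φ₂)/(z₂−z₁)
β = ln(0.22/0.033) / (5.6 − 2) = ln(6.667) / 3.6 = 1.8971 / 3.6 = 0.527 km⁻¹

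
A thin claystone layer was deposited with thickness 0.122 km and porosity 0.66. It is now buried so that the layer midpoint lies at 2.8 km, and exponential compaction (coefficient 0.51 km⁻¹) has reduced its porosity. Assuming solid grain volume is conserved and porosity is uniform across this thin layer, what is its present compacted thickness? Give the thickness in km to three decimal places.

Porosity at 2.8 km: φ = 0.66·exp(−0.51×2.8) = 0.1583
Solid-volume conservation: h(1−φ) = h₀(1−φ₀) ⇒ h = h₀·(1−φ₀)/(1−φ)
h = 0.122 × (1 − 0.66)/(1 − 0.1583) = 0.122 × 0.4039 = 0.0493 km

0.049 km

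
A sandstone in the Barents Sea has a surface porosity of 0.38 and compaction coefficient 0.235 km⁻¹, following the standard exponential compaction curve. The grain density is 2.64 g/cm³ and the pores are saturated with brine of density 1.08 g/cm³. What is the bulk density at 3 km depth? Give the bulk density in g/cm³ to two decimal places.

Porosity at depth: n = 0.38·exp(−0.235×3) = 0.38×0.4941 = 0.1878
Bulk density: ρ_b = (1−n)ρ_g + n·ρ_f = 0.8122×2.64 + 0.1878×1.08
       = 2.144 + 0.203 = 2.347 g/cm³

2.35 g/cm³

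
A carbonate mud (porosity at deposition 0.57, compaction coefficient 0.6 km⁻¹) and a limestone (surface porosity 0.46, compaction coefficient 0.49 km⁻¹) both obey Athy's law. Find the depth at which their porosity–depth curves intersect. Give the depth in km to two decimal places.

Set n₀ₐ e^(−cₐz) = n₀ᵦ e^(−cᵦz) ⇒ ln(n₀ₐ/n₀ᵦ) = (cₐ − cᵦ)·z
z = ln(0.57/0.46) / (0.6 − 0.49) = 0.2144 / 0.11 = 1.949 km

1.95 km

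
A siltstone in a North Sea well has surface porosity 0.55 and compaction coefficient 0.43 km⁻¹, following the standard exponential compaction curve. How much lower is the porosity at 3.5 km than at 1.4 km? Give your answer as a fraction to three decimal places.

phi(1.4) = 0.55·e^(−0.43×1.4) = 0.3012
phi(3.5) = 0.55·e^(−0.43×3.5) = 0.1221
Δphi = 0.3012 − 0.1221 = 0.1791

0.179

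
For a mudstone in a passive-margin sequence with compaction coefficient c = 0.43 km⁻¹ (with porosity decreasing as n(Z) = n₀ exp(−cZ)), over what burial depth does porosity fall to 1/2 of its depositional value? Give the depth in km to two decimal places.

1.61 km

n/n₀ = 1/2 ⇒ exp(−c·Z) = 1/2 ⇒ Z = ln(2) / c
Z = 0.6931 / 0.43 = 1.612 km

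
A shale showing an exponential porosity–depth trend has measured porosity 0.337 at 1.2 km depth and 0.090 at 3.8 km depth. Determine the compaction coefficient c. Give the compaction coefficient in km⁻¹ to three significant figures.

Athy: phi(d) = phi₀ e^(−cd) ⇒ phi₁/phi₂ = e^{c(d₂−d₁)} ⇒ c = ln(phi₁/phi₂)/(d₂−d₁)
c = ln(0.337/0.09) / (3.8 − 1.2) = ln(3.744) / 2.6 = 1.3203 / 2.6 = 0.5078 km⁻¹

0.508 km⁻¹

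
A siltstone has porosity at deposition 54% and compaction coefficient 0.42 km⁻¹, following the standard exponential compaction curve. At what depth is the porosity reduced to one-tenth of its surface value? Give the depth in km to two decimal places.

5.48 km

φ/φ₀ = 1/10 ⇒ exp(−β·d) = 1/10 ⇒ d = ln(10) / β
d = 2.3026 / 0.42 = 5.482 km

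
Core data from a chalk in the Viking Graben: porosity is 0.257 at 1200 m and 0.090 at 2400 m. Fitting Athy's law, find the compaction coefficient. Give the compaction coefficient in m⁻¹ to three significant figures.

0.000874 m⁻¹

Working in km (1 km = 1000 m; c in km⁻¹ = c in m⁻¹ × 1000):
Athy: n(Z) = n₀ e^(−cZ) ⇒ n₁/n₂ = e^{c(Z₂−Z₁)} ⇒ c = ln(n₁/n₂)/(Z₂−Z₁)
c = ln(0.257/0.09) / (2.4 − 1.2) = ln(2.856) / 1.2 = 1.0493 / 1.2 = 0.8744 km⁻¹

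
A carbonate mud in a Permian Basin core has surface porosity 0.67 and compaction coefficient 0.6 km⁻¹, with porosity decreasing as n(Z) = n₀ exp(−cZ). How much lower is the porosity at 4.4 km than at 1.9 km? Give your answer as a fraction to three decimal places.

n(1.9) = 0.67·e^(−0.6×1.9) = 0.2143
n(4.4) = 0.67·e^(−0.6×4.4) = 0.0478
Δn = 0.2143 − 0.0478 = 0.1665

0.166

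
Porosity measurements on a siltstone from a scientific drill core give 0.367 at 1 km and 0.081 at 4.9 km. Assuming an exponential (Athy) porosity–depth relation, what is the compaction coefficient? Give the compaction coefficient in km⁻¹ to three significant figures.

Athy: φ(d) = φ₀ e^(−kd) ⇒ φ₁/φ₂ = e^{k(d₂−d₁)} ⇒ k = ln(φ₁/φ₂)/(d₂−d₁)
k = ln(0.367/0.081) / (4.9 − 1) = ln(4.531) / 3.9 = 1.5109 / 3.9 = 0.3874 km⁻¹

0.387 km⁻¹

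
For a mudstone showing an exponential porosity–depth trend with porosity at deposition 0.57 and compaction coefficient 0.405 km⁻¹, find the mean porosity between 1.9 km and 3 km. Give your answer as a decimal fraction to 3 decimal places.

⟨φ⟩ = (1/(d₂−d₁)) ∫ φ₀ e^(−βd) dd = φ₀·(e^(−β·d₁) − e^(−β·d₂)) / (β·(d₂−d₁))
e^(−0.405×1.9) = 0.4632; e^(−0.405×3) = 0.2967
⟨φ⟩ = 0.57 × (0.4632 − 0.2967) / (0.405 × 1.1) = 0.57 × 0.3738 = 0.2131

0.213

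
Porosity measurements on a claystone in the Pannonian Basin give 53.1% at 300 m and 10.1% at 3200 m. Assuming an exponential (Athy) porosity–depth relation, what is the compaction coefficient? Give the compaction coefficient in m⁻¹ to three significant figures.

0.000572 m⁻¹

Working in km (1 km = 1000 m; β in km⁻¹ = β in m⁻¹ × 1000):
Athy: phi(Z) = phi₀ e^(−βZ) ⇒ phi₁/phi₂ = e^{β(Z₂−Z₁)} ⇒ β = ln(phi₁/phi₂)/(Z₂−Z₁)
β = ln(0.531/0.101) / (3.2 − 0.3) = ln(5.257) / 2.9 = 1.6596 / 2.9 = 0.5723 km⁻¹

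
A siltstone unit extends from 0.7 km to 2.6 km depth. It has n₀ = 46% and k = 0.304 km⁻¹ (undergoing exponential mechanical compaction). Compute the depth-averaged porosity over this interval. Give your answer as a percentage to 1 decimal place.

28.2%

⟨n⟩ = (1/(d₂−d₁)) ∫ n₀ e^(−kd) dd = n₀·(e^(−k·d₁) − e^(−k·d₂)) / (k·(d₂−d₁))
e^(−0.304×0.7) = 0.8083; e^(−0.304×2.6) = 0.4537
⟨n⟩ = 0.46 × (0.8083 − 0.4537) / (0.304 × 1.9) = 0.46 × 0.6140 = 0.2824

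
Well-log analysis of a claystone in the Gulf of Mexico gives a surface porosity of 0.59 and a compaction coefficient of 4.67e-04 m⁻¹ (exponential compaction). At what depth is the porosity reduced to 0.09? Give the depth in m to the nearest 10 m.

Working in km (1 km = 1000 m; k in km⁻¹ = k in m⁻¹ × 1000):
Invert Athy's law: d = ln(phi₀/phi) / k
d = ln(0.59/0.09) / 0.467 = ln(6.556) / 0.467 = 1.8803 / 0.467 = 4.026 km

4030 m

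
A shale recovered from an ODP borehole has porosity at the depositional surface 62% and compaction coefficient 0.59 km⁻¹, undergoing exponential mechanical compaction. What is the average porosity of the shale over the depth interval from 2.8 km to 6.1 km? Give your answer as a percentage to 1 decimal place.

5.2%

⟨n⟩ = (1/(z₂−z₁)) ∫ n₀ e^(−βz) dz = n₀·(e^(−β·z₁) − e^(−β·z₂)) / (β·(z₂−z₁))
e^(−0.59×2.8) = 0.1917; e^(−0.59×6.1) = 0.0274
⟨n⟩ = 0.62 × (0.1917 − 0.0274) / (0.59 × 3.3) = 0.62 × 0.0844 = 0.0523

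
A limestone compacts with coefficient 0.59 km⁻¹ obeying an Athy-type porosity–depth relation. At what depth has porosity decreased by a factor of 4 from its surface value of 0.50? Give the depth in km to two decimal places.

φ/φ₀ = 1/4 ⇒ exp(−c·d) = 1/4 ⇒ d = ln(4) / c
d = 1.3863 / 0.59 = 2.350 km

2.35 km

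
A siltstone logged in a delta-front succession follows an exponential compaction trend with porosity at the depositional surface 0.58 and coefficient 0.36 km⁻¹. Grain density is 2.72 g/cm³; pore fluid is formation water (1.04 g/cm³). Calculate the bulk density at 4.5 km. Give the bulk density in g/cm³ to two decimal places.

Porosity at depth: φ = 0.58·exp(−0.36×4.5) = 0.58×0.1979 = 0.1148
Bulk density: ρ_b = (1−φ)ρ_g + φ·ρ_f = 0.8852×2.72 + 0.1148×1.04
       = 2.408 + 0.119 = 2.527 g/cm³

2.53 g/cm³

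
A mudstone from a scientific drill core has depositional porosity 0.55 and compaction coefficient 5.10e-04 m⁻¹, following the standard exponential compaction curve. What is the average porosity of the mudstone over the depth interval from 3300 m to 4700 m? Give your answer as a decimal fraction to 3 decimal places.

Working in km (1 km = 1000 m; β in km⁻¹ = β in m⁻¹ × 1000):
⟨φ⟩ = (1/(d₂−d₁)) ∫ φ₀ e^(−βd) dd = φ₀·(e^(−β·d₁) − e^(−β·d₂)) / (β·(d₂−d₁))
e^(−0.51×3.3) = 0.1858; e^(−0.51×4.7) = 0.0910
⟨φ⟩ = 0.55 × (0.1858 − 0.0910) / (0.51 × 1.4) = 0.55 × 0.1328 = 0.0730

0.073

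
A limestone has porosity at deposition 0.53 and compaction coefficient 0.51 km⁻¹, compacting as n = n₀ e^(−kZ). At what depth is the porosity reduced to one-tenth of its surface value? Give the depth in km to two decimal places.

n/n₀ = 1/10 ⇒ exp(−k·Z) = 1/10 ⇒ Z = ln(10) / k
Z = 2.3026 / 0.51 = 4.515 km

4.51 km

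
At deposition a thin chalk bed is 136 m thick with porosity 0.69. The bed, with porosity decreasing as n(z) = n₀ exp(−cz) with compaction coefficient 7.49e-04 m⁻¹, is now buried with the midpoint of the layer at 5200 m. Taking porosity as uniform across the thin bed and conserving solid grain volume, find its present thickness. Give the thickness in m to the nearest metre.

Working in km (1 km = 1000 m; c in km⁻¹ = c in m⁻¹ × 1000):
Porosity at 5.2 km: n = 0.69·exp(−0.749×5.2) = 0.0140
Solid-volume conservation: h(1−n) = h₀(1−n₀) ⇒ h = h₀·(1−n₀)/(1−n)
h = 0.136 × (1 − 0.69)/(1 − 0.0140) = 0.136 × 0.3144 = 0.0428 km

43 m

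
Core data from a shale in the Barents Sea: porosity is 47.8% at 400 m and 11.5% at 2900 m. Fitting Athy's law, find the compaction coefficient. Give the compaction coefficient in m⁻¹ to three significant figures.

Working in km (1 km = 1000 m; c in km⁻¹ = c in m⁻¹ × 1000):
Athy: n(d) = n₀ e^(−cd) ⇒ n₁/n₂ = e^{c(d₂−d₁)} ⇒ c = ln(n₁/n₂)/(d₂−d₁)
c = ln(0.478/0.115) / (2.9 − 0.4) = ln(4.157) / 2.5 = 1.4247 / 2.5 = 0.5699 km⁻¹

0.000570 m⁻¹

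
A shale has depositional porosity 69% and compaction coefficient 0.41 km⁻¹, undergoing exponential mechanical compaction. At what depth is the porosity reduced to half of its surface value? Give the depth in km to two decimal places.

1.69 km

φ/φ₀ = 1/2 ⇒ exp(−k·Z) = 1/2 ⇒ Z = ln(2) / k
Z = 0.6931 / 0.41 = 1.691 km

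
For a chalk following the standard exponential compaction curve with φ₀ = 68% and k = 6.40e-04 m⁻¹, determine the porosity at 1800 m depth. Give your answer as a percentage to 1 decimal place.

Working in km (1 km = 1000 m; k in km⁻¹ = k in m⁻¹ × 1000):
φ = φ₀·exp(−k·d) = 0.68 × exp(−0.64 × 1.8) = 0.68 × exp(−1.152)
  = 0.68 × 0.3160 = 0.2149

21.5%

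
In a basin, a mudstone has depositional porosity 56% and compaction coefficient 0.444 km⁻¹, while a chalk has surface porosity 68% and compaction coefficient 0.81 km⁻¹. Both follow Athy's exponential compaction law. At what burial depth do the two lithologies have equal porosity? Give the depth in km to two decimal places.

0.53 km

Set phi₀ₐ e^(−βₐd) = phi₀ᵦ e^(−βᵦd) ⇒ ln(phi₀ₐ/phi₀ᵦ) = (βₐ − βᵦ)·d
d = ln(0.56/0.68) / (0.444 − 0.81) = -0.1942 / -0.366 = 0.530 km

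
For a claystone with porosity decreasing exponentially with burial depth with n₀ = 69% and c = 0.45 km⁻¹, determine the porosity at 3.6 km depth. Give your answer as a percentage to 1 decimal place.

n = n₀·exp(−c·Z) = 0.69 × exp(−0.45 × 3.6) = 0.69 × exp(−1.62)
  = 0.69 × 0.1979 = 0.1366

13.7%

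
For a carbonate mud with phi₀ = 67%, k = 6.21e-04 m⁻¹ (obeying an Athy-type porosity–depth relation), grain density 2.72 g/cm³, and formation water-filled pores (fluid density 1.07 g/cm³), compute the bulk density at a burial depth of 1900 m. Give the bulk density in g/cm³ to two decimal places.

2.38 g/cm³

Working in km (1 km = 1000 m; k in km⁻¹ = k in m⁻¹ × 1000):
Porosity at depth: phi = 0.67·exp(−0.621×1.9) = 0.67×0.3073 = 0.2059
Bulk density: ρ_b = (1−phi)ρ_g + phi·ρ_f = 0.7941×2.72 + 0.2059×1.07
       = 2.160 + 0.220 = 2.380 g/cm³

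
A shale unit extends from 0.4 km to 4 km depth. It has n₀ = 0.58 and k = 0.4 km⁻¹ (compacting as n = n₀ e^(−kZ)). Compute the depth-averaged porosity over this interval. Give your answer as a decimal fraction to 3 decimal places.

0.262

⟨n⟩ = (1/(Z₂−Z₁)) ∫ n₀ e^(−kZ) dZ = n₀·(e^(−k·Z₁) − e^(−k·Z₂)) / (k·(Z₂−Z₁))
e^(−0.4×0.4) = 0.8521; e^(−0.4×4) = 0.2019
⟨n⟩ = 0.58 × (0.8521 − 0.2019) / (0.4 × 3.6) = 0.58 × 0.4516 = 0.2619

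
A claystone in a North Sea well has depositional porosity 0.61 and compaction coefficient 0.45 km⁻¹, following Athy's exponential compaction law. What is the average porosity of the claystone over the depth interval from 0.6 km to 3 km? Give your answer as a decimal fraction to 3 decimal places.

0.285

⟨φ⟩ = (1/(Z₂−Z₁)) ∫ φ₀ e^(−βZ) dZ = φ₀·(e^(−β·Z₁) − e^(−β·Z₂)) / (β·(Z₂−Z₁))
e^(−0.45×0.6) = 0.7634; e^(−0.45×3) = 0.2592
⟨φ⟩ = 0.61 × (0.7634 − 0.2592) / (0.45 × 2.4) = 0.61 × 0.4668 = 0.2847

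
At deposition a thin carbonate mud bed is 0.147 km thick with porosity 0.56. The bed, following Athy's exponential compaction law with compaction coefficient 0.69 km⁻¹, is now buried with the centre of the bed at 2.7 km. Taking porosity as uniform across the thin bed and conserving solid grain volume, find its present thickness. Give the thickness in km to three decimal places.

0.071 km

Porosity at 2.7 km: n = 0.56·exp(−0.69×2.7) = 0.0869
Solid-volume conservation: h(1−n) = h₀(1−n₀) ⇒ h = h₀·(1−n₀)/(1−n)
h = 0.147 × (1 − 0.56)/(1 − 0.0869) = 0.147 × 0.4819 = 0.0708 km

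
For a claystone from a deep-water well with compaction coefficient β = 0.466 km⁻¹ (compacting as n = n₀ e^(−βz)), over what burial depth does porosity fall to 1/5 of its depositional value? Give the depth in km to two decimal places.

n/n₀ = 1/5 ⇒ exp(−β·z) = 1/5 ⇒ z = ln(5) / β
z = 1.6094 / 0.466 = 3.454 km

3.45 km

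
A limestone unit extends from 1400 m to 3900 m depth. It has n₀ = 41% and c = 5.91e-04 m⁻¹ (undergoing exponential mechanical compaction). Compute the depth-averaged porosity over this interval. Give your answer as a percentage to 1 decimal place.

Working in km (1 km = 1000 m; c in km⁻¹ = c in m⁻¹ × 1000):
⟨n⟩ = (1/(Z₂−Z₁)) ∫ n₀ e^(−cZ) dZ = n₀·(e^(−c·Z₁) − e^(−c·Z₂)) / (c·(Z₂−Z₁))
e^(−0.591×1.4) = 0.4372; e^(−0.591×3.9) = 0.0998
⟨n⟩ = 0.41 × (0.4372 − 0.0998) / (0.591 × 2.5) = 0.41 × 0.2284 = 0.0936

9.4%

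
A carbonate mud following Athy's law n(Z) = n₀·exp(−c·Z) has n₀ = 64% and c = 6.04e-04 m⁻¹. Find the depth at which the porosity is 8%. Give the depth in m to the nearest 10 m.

3440 m

Working in km (1 km = 1000 m; c in km⁻¹ = c in m⁻¹ × 1000):
Invert Athy's law: Z = ln(n₀/n) / c
Z = ln(0.64/0.08) / 0.604 = ln(8) / 0.604 = 2.0794 / 0.604 = 3.443 km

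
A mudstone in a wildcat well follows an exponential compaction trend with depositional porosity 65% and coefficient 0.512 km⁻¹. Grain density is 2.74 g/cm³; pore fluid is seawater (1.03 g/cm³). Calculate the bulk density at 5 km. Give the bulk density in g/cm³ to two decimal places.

2.65 g/cm³

Porosity at depth: φ = 0.65·exp(−0.512×5) = 0.65×0.0773 = 0.0502
Bulk density: ρ_b = (1−φ)ρ_g + φ·ρ_f = 0.9498×2.74 + 0.0502×1.03
       = 2.602 + 0.052 = 2.654 g/cm³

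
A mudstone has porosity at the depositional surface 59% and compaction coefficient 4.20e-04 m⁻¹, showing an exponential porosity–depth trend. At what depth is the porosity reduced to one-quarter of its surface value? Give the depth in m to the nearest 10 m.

3300 m

Working in km (1 km = 1000 m; k in km⁻¹ = k in m⁻¹ × 1000):
phi/phi₀ = 1/4 ⇒ exp(−k·d) = 1/4 ⇒ d = ln(4) / k
d = 1.3863 / 0.42 = 3.301 km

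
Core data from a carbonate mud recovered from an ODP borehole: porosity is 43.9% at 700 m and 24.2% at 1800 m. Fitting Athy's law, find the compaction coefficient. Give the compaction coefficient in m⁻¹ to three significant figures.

0.000541 m⁻¹

Working in km (1 km = 1000 m; β in km⁻¹ = β in m⁻¹ × 1000):
Athy: n(z) = n₀ e^(−βz) ⇒ n₁/n₂ = e^{β(z₂−z₁)} ⇒ β = ln(n₁/n₂)/(z₂−z₁)
β = ln(0.439/0.242) / (1.8 − 0.7) = ln(1.814) / 1.1 = 0.5956 / 1.1 = 0.5414 km⁻¹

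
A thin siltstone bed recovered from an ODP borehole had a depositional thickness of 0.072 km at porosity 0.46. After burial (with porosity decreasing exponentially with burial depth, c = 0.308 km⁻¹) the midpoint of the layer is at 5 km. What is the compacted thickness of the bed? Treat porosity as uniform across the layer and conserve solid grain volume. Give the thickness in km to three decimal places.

Porosity at 5 km: n = 0.46·exp(−0.308×5) = 0.0986
Solid-volume conservation: h(1−n) = h₀(1−n₀) ⇒ h = h₀·(1−n₀)/(1−n)
h = 0.072 × (1 − 0.46)/(1 − 0.0986) = 0.072 × 0.5991 = 0.0431 km

0.043 km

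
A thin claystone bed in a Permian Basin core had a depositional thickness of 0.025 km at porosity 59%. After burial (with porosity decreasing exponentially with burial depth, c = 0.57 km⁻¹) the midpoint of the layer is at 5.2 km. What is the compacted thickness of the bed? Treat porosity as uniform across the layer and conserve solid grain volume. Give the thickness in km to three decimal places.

0.011 km

Porosity at 5.2 km: φ = 0.59·exp(−0.57×5.2) = 0.0305
Solid-volume conservation: h(1−φ) = h₀(1−φ₀) ⇒ h = h₀·(1−φ₀)/(1−φ)
h = 0.025 × (1 − 0.59)/(1 − 0.0305) = 0.025 × 0.4229 = 0.0106 km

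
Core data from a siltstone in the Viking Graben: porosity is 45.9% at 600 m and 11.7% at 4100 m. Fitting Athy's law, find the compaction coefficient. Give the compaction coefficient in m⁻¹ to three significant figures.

Working in km (1 km = 1000 m; β in km⁻¹ = β in m⁻¹ × 1000):
Athy: n(z) = n₀ e^(−βz) ⇒ n₁/n₂ = e^{β(z₂−z₁)} ⇒ β = ln(n₁/n₂)/(z₂−z₁)
β = ln(0.459/0.117) / (4.1 − 0.6) = ln(3.923) / 3.5 = 1.3669 / 3.5 = 0.3905 km⁻¹

0.000391 m⁻¹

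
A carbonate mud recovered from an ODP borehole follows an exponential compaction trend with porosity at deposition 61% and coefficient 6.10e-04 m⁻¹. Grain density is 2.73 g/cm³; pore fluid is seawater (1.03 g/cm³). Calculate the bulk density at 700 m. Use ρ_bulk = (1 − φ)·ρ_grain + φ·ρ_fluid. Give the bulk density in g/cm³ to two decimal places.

Working in km (1 km = 1000 m; k in km⁻¹ = k in m⁻¹ × 1000):
Porosity at depth: φ = 0.61·exp(−0.61×0.7) = 0.61×0.6525 = 0.3980
Bulk density: ρ_b = (1−φ)ρ_g + φ·ρ_f = 0.6020×2.73 + 0.3980×1.03
       = 1.643 + 0.410 = 2.053 g/cm³

2.05 g/cm³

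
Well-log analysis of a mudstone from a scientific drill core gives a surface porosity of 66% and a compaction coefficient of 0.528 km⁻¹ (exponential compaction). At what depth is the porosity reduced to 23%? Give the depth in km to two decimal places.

Invert Athy's law: d = ln(n₀/n) / β
d = ln(0.66/0.23) / 0.528 = ln(2.87) / 0.528 = 1.0542 / 0.528 = 1.997 km

2.00 km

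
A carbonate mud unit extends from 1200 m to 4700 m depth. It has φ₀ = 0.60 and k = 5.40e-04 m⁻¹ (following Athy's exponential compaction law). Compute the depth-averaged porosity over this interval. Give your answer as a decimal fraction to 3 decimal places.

Working in km (1 km = 1000 m; k in km⁻¹ = k in m⁻¹ × 1000):
⟨φ⟩ = (1/(d₂−d₁)) ∫ φ₀ e^(−kd) dd = φ₀·(e^(−k·d₁) − e^(−k·d₂)) / (k·(d₂−d₁))
e^(−0.54×1.2) = 0.5231; e^(−0.54×4.7) = 0.0790
⟨φ⟩ = 0.6 × (0.5231 − 0.0790) / (0.54 × 3.5) = 0.6 × 0.2350 = 0.1410

0.141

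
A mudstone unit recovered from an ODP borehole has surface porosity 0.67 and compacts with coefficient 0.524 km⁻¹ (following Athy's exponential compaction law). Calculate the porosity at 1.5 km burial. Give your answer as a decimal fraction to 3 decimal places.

0.305

φ = φ₀·exp(−β·Z) = 0.67 × exp(−0.524 × 1.5) = 0.67 × exp(−0.786)
  = 0.67 × 0.4557 = 0.3053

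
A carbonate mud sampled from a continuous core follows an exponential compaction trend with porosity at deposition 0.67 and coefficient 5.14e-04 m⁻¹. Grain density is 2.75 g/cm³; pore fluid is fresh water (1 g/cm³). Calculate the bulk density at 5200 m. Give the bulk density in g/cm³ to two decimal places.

2.67 g/cm³

Working in km (1 km = 1000 m; c in km⁻¹ = c in m⁻¹ × 1000):
Porosity at depth: phi = 0.67·exp(−0.514×5.2) = 0.67×0.0691 = 0.0463
Bulk density: ρ_b = (1−phi)ρ_g + phi·ρ_f = 0.9537×2.75 + 0.0463×1
       = 2.623 + 0.046 = 2.669 g/cm³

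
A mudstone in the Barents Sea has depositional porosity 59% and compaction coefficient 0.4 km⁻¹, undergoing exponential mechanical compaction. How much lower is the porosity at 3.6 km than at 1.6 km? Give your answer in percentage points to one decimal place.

17.1 percentage points

phi(1.6) = 0.59·e^(−0.4×1.6) = 0.3111
phi(3.6) = 0.59·e^(−0.4×3.6) = 0.1398
Δphi = 0.3111 − 0.1398 = 0.1713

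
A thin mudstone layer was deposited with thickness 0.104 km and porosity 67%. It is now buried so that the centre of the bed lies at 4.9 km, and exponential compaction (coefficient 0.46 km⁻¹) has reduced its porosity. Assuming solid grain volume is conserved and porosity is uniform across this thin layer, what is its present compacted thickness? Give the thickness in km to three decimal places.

Porosity at 4.9 km: n = 0.67·exp(−0.46×4.9) = 0.0703
Solid-volume conservation: h(1−n) = h₀(1−n₀) ⇒ h = h₀·(1−n₀)/(1−n)
h = 0.104 × (1 − 0.67)/(1 − 0.0703) = 0.104 × 0.3550 = 0.0369 km

0.037 km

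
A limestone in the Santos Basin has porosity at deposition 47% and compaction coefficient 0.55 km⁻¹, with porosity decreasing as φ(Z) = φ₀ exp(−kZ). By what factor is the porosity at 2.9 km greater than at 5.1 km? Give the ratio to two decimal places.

3.35

φ(Z₁)/φ(Z₂) = e^(−k·Z₁)/e^(−k·Z₂) = e^{k(Z₂−Z₁)}
= exp(0.55 × 2.2) = exp(1.21) = 3.3535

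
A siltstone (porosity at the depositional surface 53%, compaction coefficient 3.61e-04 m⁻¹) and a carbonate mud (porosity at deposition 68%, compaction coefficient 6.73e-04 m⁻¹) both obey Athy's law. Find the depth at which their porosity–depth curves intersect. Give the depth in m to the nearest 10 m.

Working in km (1 km = 1000 m; c in km⁻¹ = c in m⁻¹ × 1000):
Set φ₀ₐ e^(−cₐz) = φ₀ᵦ e^(−cᵦz) ⇒ ln(φ₀ₐ/φ₀ᵦ) = (cₐ − cᵦ)·z
z = ln(0.53/0.68) / (0.361 − 0.673) = -0.2492 / -0.312 = 0.799 km

800 m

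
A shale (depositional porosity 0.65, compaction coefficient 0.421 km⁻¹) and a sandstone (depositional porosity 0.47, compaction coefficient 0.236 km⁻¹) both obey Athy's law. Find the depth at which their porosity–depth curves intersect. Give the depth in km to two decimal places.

1.75 km

Set phi₀ₐ e^(−βₐd) = phi₀ᵦ e^(−βᵦd) ⇒ ln(phi₀ₐ/phi₀ᵦ) = (βₐ − βᵦ)·d
d = ln(0.65/0.47) / (0.421 − 0.236) = 0.3242 / 0.185 = 1.753 km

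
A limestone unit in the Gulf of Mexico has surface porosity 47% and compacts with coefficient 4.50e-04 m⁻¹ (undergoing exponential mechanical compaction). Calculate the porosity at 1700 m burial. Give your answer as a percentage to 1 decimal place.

Working in km (1 km = 1000 m; c in km⁻¹ = c in m⁻¹ × 1000):
φ = φ₀·exp(−c·d) = 0.47 × exp(−0.45 × 1.7) = 0.47 × exp(−0.765)
  = 0.47 × 0.4653 = 0.2187

21.9%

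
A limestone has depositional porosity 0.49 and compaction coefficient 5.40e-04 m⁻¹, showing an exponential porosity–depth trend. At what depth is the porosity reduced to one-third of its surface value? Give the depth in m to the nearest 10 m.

2030 m

Working in km (1 km = 1000 m; k in km⁻¹ = k in m⁻¹ × 1000):
n/n₀ = 1/3 ⇒ exp(−k·d) = 1/3 ⇒ d = ln(3) / k
d = 1.0986 / 0.54 = 2.034 km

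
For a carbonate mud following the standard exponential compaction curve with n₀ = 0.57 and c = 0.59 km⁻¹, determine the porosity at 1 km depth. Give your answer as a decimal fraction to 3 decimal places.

n = n₀·exp(−c·d) = 0.57 × exp(−0.59 × 1) = 0.57 × exp(−0.59)
  = 0.57 × 0.5543 = 0.3160

0.316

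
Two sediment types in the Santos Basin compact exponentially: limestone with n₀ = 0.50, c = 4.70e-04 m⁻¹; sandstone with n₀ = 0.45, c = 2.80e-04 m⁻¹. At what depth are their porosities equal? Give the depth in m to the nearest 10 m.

550 m

Working in km (1 km = 1000 m; c in km⁻¹ = c in m⁻¹ × 1000):
Set n₀ₐ e^(−cₐz) = n₀ᵦ e^(−cᵦz) ⇒ ln(n₀ₐ/n₀ᵦ) = (cₐ − cᵦ)·z
z = ln(0.5/0.45) / (0.47 − 0.28) = 0.1054 / 0.19 = 0.555 km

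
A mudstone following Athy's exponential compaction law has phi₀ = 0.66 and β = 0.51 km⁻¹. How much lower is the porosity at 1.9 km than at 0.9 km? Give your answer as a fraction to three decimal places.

phi(0.9) = 0.66·e^(−0.51×0.9) = 0.4171
phi(1.9) = 0.66·e^(−0.51×1.9) = 0.2504
Δphi = 0.4171 − 0.2504 = 0.1666

0.167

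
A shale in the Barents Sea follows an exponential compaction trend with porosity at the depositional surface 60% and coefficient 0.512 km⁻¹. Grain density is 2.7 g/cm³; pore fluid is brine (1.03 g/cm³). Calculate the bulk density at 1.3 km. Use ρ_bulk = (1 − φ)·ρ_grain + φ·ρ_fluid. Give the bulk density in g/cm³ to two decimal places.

2.19 g/cm³

Porosity at depth: φ = 0.6·exp(−0.512×1.3) = 0.6×0.5140 = 0.3084
Bulk density: ρ_b = (1−φ)ρ_g + φ·ρ_f = 0.6916×2.7 + 0.3084×1.03
       = 1.867 + 0.318 = 2.185 g/cm³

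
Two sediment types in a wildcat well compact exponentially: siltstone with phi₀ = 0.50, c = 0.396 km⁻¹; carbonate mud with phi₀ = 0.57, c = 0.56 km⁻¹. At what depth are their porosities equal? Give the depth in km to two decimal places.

Set phi₀ₐ e^(−cₐz) = phi₀ᵦ e^(−cᵦz) ⇒ ln(phi₀ₐ/phi₀ᵦ) = (cₐ − cᵦ)·z
z = ln(0.5/0.57) / (0.396 − 0.56) = -0.1310 / -0.164 = 0.799 km

0.80 km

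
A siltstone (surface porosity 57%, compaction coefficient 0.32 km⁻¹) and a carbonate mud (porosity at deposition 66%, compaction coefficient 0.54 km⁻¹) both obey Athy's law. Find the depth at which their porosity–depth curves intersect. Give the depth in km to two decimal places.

Set φ₀ₐ e^(−βₐd) = φ₀ᵦ e^(−βᵦd) ⇒ ln(φ₀ₐ/φ₀ᵦ) = (βₐ − βᵦ)·d
d = ln(0.57/0.66) / (0.32 − 0.54) = -0.1466 / -0.22 = 0.666 km

0.67 km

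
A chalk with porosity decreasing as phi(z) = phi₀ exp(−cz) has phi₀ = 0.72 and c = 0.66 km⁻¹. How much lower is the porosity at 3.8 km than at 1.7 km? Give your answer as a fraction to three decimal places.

phi(1.7) = 0.72·e^(−0.66×1.7) = 0.2345
phi(3.8) = 0.72·e^(−0.66×3.8) = 0.0586
Δphi = 0.2345 − 0.0586 = 0.1758

0.176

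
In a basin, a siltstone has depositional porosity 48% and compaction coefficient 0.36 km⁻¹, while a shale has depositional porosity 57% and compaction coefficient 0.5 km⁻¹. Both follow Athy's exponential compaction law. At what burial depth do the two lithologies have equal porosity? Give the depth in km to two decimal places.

1.23 km

Set phi₀ₐ e^(−βₐd) = phi₀ᵦ e^(−βᵦd) ⇒ ln(phi₀ₐ/phi₀ᵦ) = (βₐ − βᵦ)·d
d = ln(0.48/0.57) / (0.36 − 0.5) = -0.1719 / -0.14 = 1.228 km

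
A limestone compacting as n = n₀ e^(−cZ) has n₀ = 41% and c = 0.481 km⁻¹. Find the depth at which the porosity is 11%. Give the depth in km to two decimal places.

Invert Athy's law: Z = ln(n₀/n) / c
Z = ln(0.41/0.11) / 0.481 = ln(3.727) / 0.481 = 1.3157 / 0.481 = 2.735 km

2.74 km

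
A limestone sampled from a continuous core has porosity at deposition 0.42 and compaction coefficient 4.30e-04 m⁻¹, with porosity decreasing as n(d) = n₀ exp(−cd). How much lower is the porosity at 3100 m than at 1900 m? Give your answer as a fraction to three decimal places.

Working in km (1 km = 1000 m; c in km⁻¹ = c in m⁻¹ × 1000):
n(1.9) = 0.42·e^(−0.43×1.9) = 0.1855
n(3.1) = 0.42·e^(−0.43×3.1) = 0.1107
Δn = 0.1855 − 0.1107 = 0.0748

0.075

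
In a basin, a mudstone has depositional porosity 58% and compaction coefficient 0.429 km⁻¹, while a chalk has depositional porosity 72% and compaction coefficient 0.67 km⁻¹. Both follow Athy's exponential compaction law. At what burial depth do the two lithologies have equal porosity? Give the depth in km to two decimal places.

Set phi₀ₐ e^(−kₐZ) = phi₀ᵦ e^(−kᵦZ) ⇒ ln(phi₀ₐ/phi₀ᵦ) = (kₐ − kᵦ)·Z
Z = ln(0.58/0.72) / (0.429 − 0.67) = -0.2162 / -0.241 = 0.897 km

0.90 km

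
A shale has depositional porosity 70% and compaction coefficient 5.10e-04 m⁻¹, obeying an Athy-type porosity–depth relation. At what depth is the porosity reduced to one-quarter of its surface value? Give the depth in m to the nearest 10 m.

2720 m

Working in km (1 km = 1000 m; k in km⁻¹ = k in m⁻¹ × 1000):
phi/phi₀ = 1/4 ⇒ exp(−k·d) = 1/4 ⇒ d = ln(4) / k
d = 1.3863 / 0.51 = 2.718 km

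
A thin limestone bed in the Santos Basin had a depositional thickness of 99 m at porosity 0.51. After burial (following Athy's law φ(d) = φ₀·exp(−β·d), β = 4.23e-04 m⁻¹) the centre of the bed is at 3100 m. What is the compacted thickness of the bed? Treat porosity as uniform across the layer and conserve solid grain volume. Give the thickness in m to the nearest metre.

56 m

Working in km (1 km = 1000 m; β in km⁻¹ = β in m⁻¹ × 1000):
Porosity at 3.1 km: φ = 0.51·exp(−0.423×3.1) = 0.1374
Solid-volume conservation: h(1−φ) = h₀(1−φ₀) ⇒ h = h₀·(1−φ₀)/(1−φ)
h = 0.099 × (1 − 0.51)/(1 − 0.1374) = 0.099 × 0.5681 = 0.0562 km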